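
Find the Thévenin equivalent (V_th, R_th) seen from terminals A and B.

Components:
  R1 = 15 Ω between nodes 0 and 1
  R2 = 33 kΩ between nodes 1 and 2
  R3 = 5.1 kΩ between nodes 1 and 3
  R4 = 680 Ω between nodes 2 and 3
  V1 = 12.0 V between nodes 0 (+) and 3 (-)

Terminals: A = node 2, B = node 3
Step 1 — V_th is the open-circuit voltage V_A - V_B (nothing connected across the terminals).
Nodal analysis, taking node 3 as the 0 V reference.
Source V1 fixes V_0 = 12 V.
KCL at each unknown node (sum of currents leaving = 0; resistances in Ω):
  Node 1: (V_1 - 12)/15 + (V_1 - V_2)/33000 + (V_1 - 0)/5100 = 0
  Node 2: (V_2 - V_1)/33000 + (V_2 - 0)/680 = 0
Collecting terms (coefficients in siemens):
  0.06689·V_1 - 0.0000303·V_2 = 0.8
  0.001501·V_2 - 0.0000303·V_1 = 0
Determinant D = (0.06689)(0.001501) - (-0.0000303)(-0.0000303) = 0.0001004
V_1 = [(0.8)(0.001501) - (-0.0000303)(0)]/D = 11.96 V
V_2 = [(0.06689)(0) - (0.8)(-0.0000303)]/D = 0.2415 V
V_th = V_2 - V_3 = 0.2415 - 0 = 0.2415 V
Step 2 — R_th: zero the source — replace V1 by a short circuit (node 3 merges into node 0) — and find the resistance seen between A (node 2) and B (node 0).
Reduce the network between node 2 (A) and node 0 (B) by series/parallel combination:
  Rp1 = R1 ‖ R3 (parallel, both between nodes 0 and 1) = 1/(1/15 + 1/5100) = 14.96 Ω
  Rs1 = R2 + Rp1 (series, joined only at node 1) = 33000 + 14.96 = 33010 Ω
  Rp2 = R4 ‖ Rs1 (parallel, both between nodes 0 and 2) = 1/(1/680 + 1/33010) = 666.3 Ω
R_th = 666.3 Ω

Final answer: V_th = 0.2415 V, R_th = 666.3 Ω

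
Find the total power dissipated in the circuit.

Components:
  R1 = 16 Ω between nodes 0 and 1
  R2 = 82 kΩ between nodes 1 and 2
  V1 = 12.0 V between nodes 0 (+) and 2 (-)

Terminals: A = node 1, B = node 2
Nodal analysis, taking node 2 as the 0 V reference.
Source V1 fixes V_0 = 12 V.
KCL at each unknown node (sum of currents leaving = 0; resistances in Ω):
  Node 1: (V_1 - 12)/16 + (V_1 - 0)/82000 = 0
Collecting terms: 0.06251 × V_1 = 0.75  =>  V_1 = 12 V
Power in each resistor, P = (ΔV)²/R:
  P_R1 = (12 - 12)²/16 = 0.0000003425 W
  P_R2 = (12 - 0)²/82000 = 0.001755 W
P_total = P_R1 + P_R2 = 0.001756 W

Final answer: 0.001756 W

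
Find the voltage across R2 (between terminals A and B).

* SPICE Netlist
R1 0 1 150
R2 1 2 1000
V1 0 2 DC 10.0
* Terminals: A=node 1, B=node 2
R1 and R2 are in series across V1 (node 0 → node 1 → node 2), and the output A–B is taken across R2, so this is a voltage divider.
Series current: I = V1/(R1 + R2) = 10/(150 + 1000) = 10/1150 = 0.008696 A
V_R2 = I × R2 = V1 × R2/(R1 + R2) = 10 × 1000/1150 = 8.696 V

Final answer: 8.696 V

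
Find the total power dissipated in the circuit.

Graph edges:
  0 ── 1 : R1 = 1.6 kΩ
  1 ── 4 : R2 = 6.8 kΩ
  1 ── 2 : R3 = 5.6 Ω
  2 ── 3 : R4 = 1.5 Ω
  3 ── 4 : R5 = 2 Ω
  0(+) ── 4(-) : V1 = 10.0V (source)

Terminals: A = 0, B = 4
Nodal analysis, taking node 4 as the 0 V reference.
Source V1 fixes V_0 = 10 V.
KCL at each unknown node (sum of currents leaving = 0; resistances in Ω):
  Node 1: (V_1 - 10)/1600 + (V_1 - 0)/6800 + (V_1 - V_2)/5.6 = 0
  Node 2: (V_2 - V_1)/5.6 + (V_2 - V_3)/1.5 = 0
  Node 3: (V_3 - V_2)/1.5 + (V_3 - 0)/2 = 0
Collecting terms (coefficients in siemens):
  0.1793·V_1 - 0.1786·V_2 = 0.00625
  0.8452·V_2 - 0.1786·V_1 - 0.6667·V_3 = 0
  1.167·V_3 - 0.6667·V_2 = 0
Solving these 3 simultaneous equations (Gaussian elimination) gives:
  V_1 = 0.05648 V, V_2 = 0.02172 V, V_3 = 0.01241 V
Power in each resistor, P = (ΔV)²/R:
  P_R1 = (10 - 0.05648)²/1600 = 0.0618 W
  P_R2 = (0.05648 - 0)²/6800 = 0.0000004691 W
  P_R3 = (0.05648 - 0.02172)²/5.6 = 0.0002157 W
  P_R4 = (0.02172 - 0.01241)²/1.5 = 0.00005778 W
  P_R5 = (0.01241 - 0)²/2 = 0.00007704 W
P_total = P_R1 + P_R2 + P_R3 + P_R4 + P_R5 = 0.06215 W

Final answer: 0.06215 W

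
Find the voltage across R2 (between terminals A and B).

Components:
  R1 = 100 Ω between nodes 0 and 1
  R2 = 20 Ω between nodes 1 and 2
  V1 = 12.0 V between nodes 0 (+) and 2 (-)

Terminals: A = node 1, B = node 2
R1 and R2 are in series across V1 (node 0 → node 1 → node 2), and the output A–B is taken across R2, so this is a voltage divider.
Series current: I = V1/(R1 + R2) = 12/(100 + 20) = 12/120 = 0.1 A
V_R2 = I × R2 = V1 × R2/(R1 + R2) = 12 × 20/120 = 2 V

Final answer: 2 V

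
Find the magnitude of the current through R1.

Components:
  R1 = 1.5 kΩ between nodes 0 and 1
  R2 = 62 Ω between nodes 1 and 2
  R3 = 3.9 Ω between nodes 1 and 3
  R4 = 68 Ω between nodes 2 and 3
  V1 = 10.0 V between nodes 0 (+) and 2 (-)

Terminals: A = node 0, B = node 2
Nodal analysis, taking node 2 as the 0 V reference.
Source V1 fixes V_0 = 10 V.
KCL at each unknown node (sum of currents leaving = 0; resistances in Ω):
  Node 1: (V_1 - 10)/1500 + (V_1 - 0)/62 + (V_1 - V_3)/3.9 = 0
  Node 3: (V_3 - V_1)/3.9 + (V_3 - 0)/68 = 0
Collecting terms (coefficients in siemens):
  0.2732·V_1 - 0.2564·V_3 = 0.006667
  0.2711·V_3 - 0.2564·V_1 = 0
Determinant D = (0.2732)(0.2711) - (-0.2564)(-0.2564) = 0.008324
V_1 = [(0.006667)(0.2711) - (-0.2564)(0)]/D = 0.2171 V
V_3 = [(0.2732)(0) - (0.006667)(-0.2564)]/D = 0.2054 V
I_R1 = (V_0 - V_1)/R1 = (10 - 0.2171)/1500 = 0.006522 A
|I_R1| = 0.006522 A

Final answer: |I_R1| = 0.006522 A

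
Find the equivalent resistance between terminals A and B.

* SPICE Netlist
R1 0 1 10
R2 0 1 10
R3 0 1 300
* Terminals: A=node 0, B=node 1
Reduce the network between node 0 (A) and node 1 (B) by series/parallel combination:
  Rp1 = R1 ‖ R2 ‖ R3 (parallel, all between nodes 0 and 1) = 1/(1/10 + 1/10 + 1/300) = 4.918 Ω
R_eq = 4.918 Ω

Final answer: 4.918 Ω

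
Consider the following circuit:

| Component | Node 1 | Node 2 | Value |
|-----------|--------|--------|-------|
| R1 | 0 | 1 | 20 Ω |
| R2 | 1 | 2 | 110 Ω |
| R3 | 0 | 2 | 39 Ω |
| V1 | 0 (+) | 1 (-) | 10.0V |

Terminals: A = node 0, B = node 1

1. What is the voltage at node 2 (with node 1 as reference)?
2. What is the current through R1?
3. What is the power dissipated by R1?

Nodal analysis, taking node 1 as the 0 V reference.
Source V1 fixes V_0 = 10 V.
KCL at each unknown node (sum of currents leaving = 0; resistances in Ω):
  Node 2: (V_2 - 0)/110 + (V_2 - 10)/39 = 0
Collecting terms: 0.03473 × V_2 = 0.2564  =>  V_2 = 7.383 V
Part 1:
  Read off the nodal solution: V_2 = 7.383 V
Part 2:
  I_R1 = (V_0 - V_1)/R1 = (10 - 0)/20 = 0.5 A
  Magnitude: I_R1 = 0.5 A
Part 3:
  I_R1 = (V_0 - V_1)/R1 = (10 - 0)/20 = 0.5 A
  P_R1 = I_R1² × R1 = (0.5)² × 20 = 5 W

Final answers:
1. V_2 = 7.383 V
2. I_R1 = 0.5 A
3. P_R1 = 5 W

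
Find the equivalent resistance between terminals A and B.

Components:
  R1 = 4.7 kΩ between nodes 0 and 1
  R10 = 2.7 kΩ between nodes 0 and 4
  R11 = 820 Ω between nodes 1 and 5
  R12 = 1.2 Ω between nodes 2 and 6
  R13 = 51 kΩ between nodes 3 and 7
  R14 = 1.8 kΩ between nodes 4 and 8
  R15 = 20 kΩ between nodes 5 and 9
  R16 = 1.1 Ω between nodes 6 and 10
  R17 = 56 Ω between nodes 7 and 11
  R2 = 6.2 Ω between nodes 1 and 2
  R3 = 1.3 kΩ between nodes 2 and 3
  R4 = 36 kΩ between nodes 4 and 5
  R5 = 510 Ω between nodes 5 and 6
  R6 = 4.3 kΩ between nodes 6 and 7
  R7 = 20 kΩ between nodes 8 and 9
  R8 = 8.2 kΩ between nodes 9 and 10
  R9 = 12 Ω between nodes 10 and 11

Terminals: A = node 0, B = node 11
The network is not a plain series/parallel combination. Inject a 1 A test current into terminal A (node 0) and return it from terminal B (node 11); then R_eq = V_A / (1 A).
Nodal analysis, taking node 11 as the 0 V reference.
Current source I_test pushes 1 A into node 0 and draws it out of node 11.
KCL at each unknown node (sum of currents leaving = 0; resistances in Ω):
  Node 0: (V_0 - V_1)/4700 + (V_0 - V_4)/2700 - 1 = 0
  Node 1: (V_1 - V_0)/4700 + (V_1 - V_2)/6.2 + (V_1 - V_5)/820 = 0
  Node 2: (V_2 - V_1)/6.2 + (V_2 - V_3)/1300 + (V_2 - V_6)/1.2 = 0
  Node 3: (V_3 - V_2)/1300 + (V_3 - V_7)/51000 = 0
  Node 4: (V_4 - V_0)/2700 + (V_4 - V_5)/36000 + (V_4 - V_8)/1800 = 0
  Node 5: (V_5 - V_1)/820 + (V_5 - V_4)/36000 + (V_5 - V_6)/510 + (V_5 - V_9)/20000 = 0
  Node 6: (V_6 - V_2)/1.2 + (V_6 - V_5)/510 + (V_6 - V_7)/4300 + (V_6 - V_10)/1.1 = 0
  Node 7: (V_7 - V_3)/51000 + (V_7 - V_6)/4300 + (V_7 - 0)/56 = 0
  Node 8: (V_8 - V_4)/1800 + (V_8 - V_9)/20000 = 0
  Node 9: (V_9 - V_5)/20000 + (V_9 - V_8)/20000 + (V_9 - V_10)/8200 = 0
  Node 10: (V_10 - V_6)/1.1 + (V_10 - V_9)/8200 + (V_10 - 0)/12 = 0
Collecting terms (coefficients in siemens):
  0.0005831·V_0 - 0.0002128·V_1 - 0.0003704·V_4 = 1
  0.1627·V_1 - 0.0002128·V_0 - 0.1613·V_2 - 0.00122·V_5 = 0
  0.9954·V_2 - 0.1613·V_1 - 0.0007692·V_3 - 0.8333·V_6 = 0
  0.0007888·V_3 - 0.0007692·V_2 - 0.00001961·V_7 = 0
  0.0009537·V_4 - 0.0003704·V_0 - 0.00002778·V_5 - 0.0005556·V_8 = 0
  0.003258·V_5 - 0.00122·V_1 - 0.00002778·V_4 - 0.001961·V_6 - 0.00005·V_9 = 0
  1.745·V_6 - 0.8333·V_2 - 0.001961·V_5 - 0.0002326·V_7 - 0.9091·V_10 = 0
  0.01811·V_7 - 0.00001961·V_3 - 0.0002326·V_6 = 0
  0.0006056·V_8 - 0.0005556·V_4 - 0.00005·V_9 = 0
  0.000222·V_9 - 0.00005·V_5 - 0.00005·V_8 - 0.000122·V_10 = 0
  0.9925·V_10 - 0.9091·V_6 - 0.000122·V_9 = 0
Solving these 11 simultaneous equations (Gaussian elimination) gives:
  V_0 = 3763 V, V_1 = 19.17 V, V_2 = 13.97 V, V_3 = 13.63 V
  V_4 = 3214 V, V_5 = 53.06 V, V_6 = 12.97 V, V_7 = 0.1813 V
  V_8 = 3006 V, V_9 = 695.8 V, V_10 = 11.96 V
R_eq = V_0 / 1 A = 3763 Ω = 3.763 kΩ

Final answer: 3.763 kΩ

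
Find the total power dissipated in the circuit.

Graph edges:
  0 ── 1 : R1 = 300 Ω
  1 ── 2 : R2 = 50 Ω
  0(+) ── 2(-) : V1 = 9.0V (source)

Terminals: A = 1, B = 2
Nodal analysis, taking node 2 as the 0 V reference.
Source V1 fixes V_0 = 9 V.
KCL at each unknown node (sum of currents leaving = 0; resistances in Ω):
  Node 1: (V_1 - 9)/300 + (V_1 - 0)/50 = 0
Collecting terms: 0.02333 × V_1 = 0.03  =>  V_1 = 1.286 V
Power in each resistor, P = (ΔV)²/R:
  P_R1 = (9 - 1.286)²/300 = 0.1984 W
  P_R2 = (1.286 - 0)²/50 = 0.03306 W
P_total = P_R1 + P_R2 = 0.2314 W

Final answer: 0.2314 W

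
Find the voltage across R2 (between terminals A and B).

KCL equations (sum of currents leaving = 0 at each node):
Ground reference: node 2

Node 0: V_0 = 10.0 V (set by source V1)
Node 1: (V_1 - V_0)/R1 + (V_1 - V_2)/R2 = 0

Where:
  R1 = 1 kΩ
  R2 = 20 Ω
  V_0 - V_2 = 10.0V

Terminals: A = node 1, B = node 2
R1 and R2 are in series across V1 (node 0 → node 1 → node 2), and the output A–B is taken across R2, so this is a voltage divider.
Series current: I = V1/(R1 + R2) = 10/(1000 + 20) = 10/1020 = 0.009804 A
V_R2 = I × R2 = V1 × R2/(R1 + R2) = 10 × 20/1020 = 0.1961 V

Final answer: 0.1961 V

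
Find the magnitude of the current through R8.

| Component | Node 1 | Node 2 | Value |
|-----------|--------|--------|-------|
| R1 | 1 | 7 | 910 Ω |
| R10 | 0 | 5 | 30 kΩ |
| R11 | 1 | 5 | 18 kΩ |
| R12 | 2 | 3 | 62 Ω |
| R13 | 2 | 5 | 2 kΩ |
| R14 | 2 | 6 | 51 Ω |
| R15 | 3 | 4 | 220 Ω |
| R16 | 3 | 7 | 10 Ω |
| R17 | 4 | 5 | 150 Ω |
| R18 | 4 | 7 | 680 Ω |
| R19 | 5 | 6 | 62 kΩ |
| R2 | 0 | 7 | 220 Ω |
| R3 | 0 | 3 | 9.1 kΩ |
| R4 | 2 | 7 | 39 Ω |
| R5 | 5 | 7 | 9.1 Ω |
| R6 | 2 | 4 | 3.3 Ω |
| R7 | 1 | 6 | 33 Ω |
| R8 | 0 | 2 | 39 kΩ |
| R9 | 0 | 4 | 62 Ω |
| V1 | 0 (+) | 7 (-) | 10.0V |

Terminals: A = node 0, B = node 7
Nodal analysis, taking node 7 as the 0 V reference.
Source V1 fixes V_0 = 10 V.
KCL at each unknown node (sum of currents leaving = 0; resistances in Ω):
  Node 1: (V_1 - 0)/910 + (V_1 - V_6)/33 + (V_1 - V_5)/18000 = 0
  Node 2: (V_2 - 0)/39 + (V_2 - V_4)/3.3 + (V_2 - 10)/39000 + (V_2 - V_3)/62 + (V_2 - V_5)/2000 + (V_2 - V_6)/51 = 0
  Node 3: (V_3 - 10)/9100 + (V_3 - V_2)/62 + (V_3 - V_4)/220 + (V_3 - 0)/10 = 0
  Node 4: (V_4 - V_2)/3.3 + (V_4 - 10)/62 + (V_4 - V_3)/220 + (V_4 - V_5)/150 + (V_4 - 0)/680 = 0
  Node 5: (V_5 - 0)/9.1 + (V_5 - 10)/30000 + (V_5 - V_1)/18000 + (V_5 - V_2)/2000 + (V_5 - V_4)/150 + (V_5 - V_6)/62000 = 0
  Node 6: (V_6 - V_1)/33 + (V_6 - V_2)/51 + (V_6 - V_5)/62000 = 0
Collecting terms (coefficients in siemens):
  0.03146·V_1 - 0.00005556·V_5 - 0.0303·V_6 = 0
  0.3649·V_2 - 0.01613·V_3 - 0.303·V_4 - 0.0005·V_5 - 0.01961·V_6 = 0.0002564
  0.1208·V_3 - 0.01613·V_2 - 0.004545·V_4 = 0.001099
  0.3318·V_4 - 0.303·V_2 - 0.004545·V_3 - 0.006667·V_5 = 0.1613
  0.1172·V_5 - 0.00005556·V_1 - 0.0005·V_2 - 0.006667·V_4 - 0.00001613·V_6 = 0.0003333
  0.04993·V_6 - 0.0303·V_1 - 0.01961·V_2 - 0.00001613·V_5 = 0
Solving these 6 simultaneous equations (Gaussian elimination) gives:
  V_1 = 2.051 V, V_2 = 2.251 V, V_3 = 0.4056 V, V_4 = 2.55 V
  V_5 = 0.1588 V, V_6 = 2.129 V
I_R8 = (V_0 - V_2)/R8 = (10 - 2.251)/39000 = 0.0001987 A
|I_R8| = 0.0001987 A

Final answer: |I_R8| = 0.0001987 A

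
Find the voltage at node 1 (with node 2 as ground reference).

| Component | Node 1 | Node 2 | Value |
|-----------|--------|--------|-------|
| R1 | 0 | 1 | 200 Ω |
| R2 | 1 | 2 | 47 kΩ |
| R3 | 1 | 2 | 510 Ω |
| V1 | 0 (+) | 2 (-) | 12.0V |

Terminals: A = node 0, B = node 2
Nodal analysis, taking node 2 as the 0 V reference.
Source V1 fixes V_0 = 12 V.
KCL at each unknown node (sum of currents leaving = 0; resistances in Ω):
  Node 1: (V_1 - 12)/200 + (V_1 - 0)/47000 + (V_1 - 0)/510 = 0
Collecting terms: 0.006982 × V_1 = 0.06  =>  V_1 = 8.593 V
The requested potential is V_1 = 8.593 V.

Final answer: V_1 = 8.593 V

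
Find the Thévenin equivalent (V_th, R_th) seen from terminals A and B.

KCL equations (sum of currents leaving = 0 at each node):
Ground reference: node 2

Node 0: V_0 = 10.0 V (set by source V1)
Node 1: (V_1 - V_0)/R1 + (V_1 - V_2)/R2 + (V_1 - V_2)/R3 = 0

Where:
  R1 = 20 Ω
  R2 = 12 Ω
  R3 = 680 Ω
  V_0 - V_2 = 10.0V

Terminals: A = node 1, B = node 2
Step 1 — V_th is the open-circuit voltage V_A - V_B (nothing connected across the terminals).
Nodal analysis, taking node 2 as the 0 V reference.
Source V1 fixes V_0 = 10 V.
KCL at each unknown node (sum of currents leaving = 0; resistances in Ω):
  Node 1: (V_1 - 10)/20 + (V_1 - 0)/12 + (V_1 - 0)/680 = 0
Collecting terms: 0.1348 × V_1 = 0.5  =>  V_1 = 3.709 V
V_th = V_1 - V_2 = 3.709 - 0 = 3.709 V
Step 2 — R_th: zero the source — replace V1 by a short circuit (node 2 merges into node 0) — and find the resistance seen between A (node 1) and B (node 0).
Reduce the network between node 1 (A) and node 0 (B) by series/parallel combination:
  Rp1 = R1 ‖ R2 ‖ R3 (parallel, all between nodes 0 and 1) = 1/(1/20 + 1/12 + 1/680) = 7.418 Ω
R_th = 7.418 Ω

Final answer: V_th = 3.709 V, R_th = 7.418 Ω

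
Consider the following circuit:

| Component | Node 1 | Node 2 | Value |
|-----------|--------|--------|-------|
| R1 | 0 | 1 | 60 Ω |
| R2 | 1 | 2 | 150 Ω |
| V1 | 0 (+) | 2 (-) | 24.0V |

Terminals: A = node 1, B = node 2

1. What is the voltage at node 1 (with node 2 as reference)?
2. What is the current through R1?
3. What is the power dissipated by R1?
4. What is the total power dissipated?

Nodal analysis, taking node 2 as the 0 V reference.
Source V1 fixes V_0 = 24 V.
KCL at each unknown node (sum of currents leaving = 0; resistances in Ω):
  Node 1: (V_1 - 24)/60 + (V_1 - 0)/150 = 0
Collecting terms: 0.02333 × V_1 = 0.4  =>  V_1 = 17.14 V
Part 1:
  Read off the nodal solution: V_1 = 17.14 V
Part 2:
  I_R1 = (V_0 - V_1)/R1 = (24 - 17.14)/60 = 0.1143 A
  Magnitude: I_R1 = 0.1143 A
Part 3:
  I_R1 = (V_0 - V_1)/R1 = (24 - 17.14)/60 = 0.1143 A
  P_R1 = I_R1² × R1 = (0.1143)² × 60 = 0.7837 W
Part 4:
  Power in each resistor, P = (ΔV)²/R:
    P_R1 = (24 - 17.14)²/60 = 0.7837 W
    P_R2 = (17.14 - 0)²/150 = 1.959 W
  P_total = P_R1 + P_R2 = 2.743 W

Final answers:
1. V_1 = 17.14 V
2. I_R1 = 0.1143 A
3. P_R1 = 0.7837 W
4. P_total = 2.743 W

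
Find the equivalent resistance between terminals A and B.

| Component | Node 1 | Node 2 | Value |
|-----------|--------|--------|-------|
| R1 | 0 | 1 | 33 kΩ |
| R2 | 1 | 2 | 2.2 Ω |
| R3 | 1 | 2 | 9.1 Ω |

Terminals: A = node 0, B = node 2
Reduce the network between node 0 (A) and node 2 (B) by series/parallel combination:
  Rp1 = R2 ‖ R3 (parallel, both between nodes 1 and 2) = 1/(1/2.2 + 1/9.1) = 1.772 Ω
  Rs1 = R1 + Rp1 (series, joined only at node 1) = 33000 + 1.772 = 33000 Ω
R_eq = 33 kΩ

Final answer: 33 kΩ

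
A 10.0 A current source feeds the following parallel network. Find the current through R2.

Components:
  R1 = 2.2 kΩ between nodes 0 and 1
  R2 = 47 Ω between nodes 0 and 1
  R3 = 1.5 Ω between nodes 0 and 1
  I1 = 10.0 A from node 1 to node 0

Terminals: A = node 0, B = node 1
All resistors sit directly between nodes 0 and 1, so they are in parallel and share one voltage V; the full source current 10 A splits among them.
1/R_par = 1/2200 + 1/47 + 1/1.5 = 0.6884 S  =>  R_par = 1.453 Ω
V = I × R_par = 10 × 1.453 = 14.53 V
I_R2 = V/R2 = 14.53/47 = 0.3091 A

Final answer: 0.3091 A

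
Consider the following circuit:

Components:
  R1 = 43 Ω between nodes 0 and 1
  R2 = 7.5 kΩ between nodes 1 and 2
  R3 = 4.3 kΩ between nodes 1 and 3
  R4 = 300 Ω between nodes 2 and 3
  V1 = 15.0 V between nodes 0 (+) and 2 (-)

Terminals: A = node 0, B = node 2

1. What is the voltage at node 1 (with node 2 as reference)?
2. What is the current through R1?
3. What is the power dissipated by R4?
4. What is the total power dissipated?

Nodal analysis, taking node 2 as the 0 V reference.
Source V1 fixes V_0 = 15 V.
KCL at each unknown node (sum of currents leaving = 0; resistances in Ω):
  Node 1: (V_1 - 15)/43 + (V_1 - 0)/7500 + (V_1 - V_3)/4300 = 0
  Node 3: (V_3 - V_1)/4300 + (V_3 - 0)/300 = 0
Collecting terms (coefficients in siemens):
  0.02362·V_1 - 0.0002326·V_3 = 0.3488
  0.003566·V_3 - 0.0002326·V_1 = 0
Determinant D = (0.02362)(0.003566) - (-0.0002326)(-0.0002326) = 0.00008418
V_1 = [(0.3488)(0.003566) - (-0.0002326)(0)]/D = 14.78 V
V_3 = [(0.02362)(0) - (0.3488)(-0.0002326)]/D = 0.9637 V
Part 1:
  Read off the nodal solution: V_1 = 14.78 V
Part 2:
  I_R1 = (V_0 - V_1)/R1 = (15 - 14.78)/43 = 0.005183 A
  Magnitude: I_R1 = 0.005183 A
Part 3:
  I_R4 = (V_2 - V_3)/R4 = (0 - 0.9637)/300 = -0.003212 A
  P_R4 = I_R4² × R4 = (-0.003212)² × 300 = 0.003096 W
Part 4:
  Power in each resistor, P = (ΔV)²/R:
    P_R1 = (15 - 14.78)²/43 = 0.001155 W
    P_R2 = (14.78 - 0)²/7500 = 0.02912 W
    P_R3 = (14.78 - 0.9637)²/4300 = 0.04437 W
    P_R4 = (0 - 0.9637)²/300 = 0.003096 W
  P_total = P_R1 + P_R2 + P_R3 + P_R4 = 0.07774 W

Final answers:
1. V_1 = 14.78 V
2. I_R1 = 0.005183 A
3. P_R4 = 0.003096 W
4. P_total = 0.07774 W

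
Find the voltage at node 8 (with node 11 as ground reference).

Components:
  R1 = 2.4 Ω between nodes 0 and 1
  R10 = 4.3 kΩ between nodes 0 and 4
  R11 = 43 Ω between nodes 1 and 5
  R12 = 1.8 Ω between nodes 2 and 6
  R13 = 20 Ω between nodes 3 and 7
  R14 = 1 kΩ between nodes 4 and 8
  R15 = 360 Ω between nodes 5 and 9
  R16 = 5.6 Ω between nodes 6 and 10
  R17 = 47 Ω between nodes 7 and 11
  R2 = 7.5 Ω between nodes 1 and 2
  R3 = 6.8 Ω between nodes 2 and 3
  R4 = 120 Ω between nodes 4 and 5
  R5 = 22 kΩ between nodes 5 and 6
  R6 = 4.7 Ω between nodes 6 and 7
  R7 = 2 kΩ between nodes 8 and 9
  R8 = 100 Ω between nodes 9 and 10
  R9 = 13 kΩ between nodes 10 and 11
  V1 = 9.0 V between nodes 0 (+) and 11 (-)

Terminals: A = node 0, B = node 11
Nodal analysis, taking node 11 as the 0 V reference.
Source V1 fixes V_0 = 9 V.
KCL at each unknown node (sum of currents leaving = 0; resistances in Ω):
  Node 1: (V_1 - 9)/2.4 + (V_1 - V_2)/7.5 + (V_1 - V_5)/43 = 0
  Node 2: (V_2 - V_1)/7.5 + (V_2 - V_3)/6.8 + (V_2 - V_6)/1.8 = 0
  Node 3: (V_3 - V_2)/6.8 + (V_3 - V_7)/20 = 0
  Node 4: (V_4 - V_5)/120 + (V_4 - 9)/4300 + (V_4 - V_8)/1000 = 0
  Node 5: (V_5 - V_4)/120 + (V_5 - V_6)/22000 + (V_5 - V_1)/43 + (V_5 - V_9)/360 = 0
  Node 6: (V_6 - V_5)/22000 + (V_6 - V_7)/4.7 + (V_6 - V_2)/1.8 + (V_6 - V_10)/5.6 = 0
  Node 7: (V_7 - V_6)/4.7 + (V_7 - V_3)/20 + (V_7 - 0)/47 = 0
  Node 8: (V_8 - V_9)/2000 + (V_8 - V_4)/1000 = 0
  Node 9: (V_9 - V_8)/2000 + (V_9 - V_10)/100 + (V_9 - V_5)/360 = 0
  Node 10: (V_10 - V_9)/100 + (V_10 - 0)/13000 + (V_10 - V_6)/5.6 = 0
Collecting terms (coefficients in siemens):
  0.5733·V_1 - 0.1333·V_2 - 0.02326·V_5 = 3.75
  0.8359·V_2 - 0.1333·V_1 - 0.1471·V_3 - 0.5556·V_6 = 0
  0.1971·V_3 - 0.1471·V_2 - 0.05·V_7 = 0
  0.009566·V_4 - 0.008333·V_5 - 0.001·V_8 = 0.002093
  0.03441·V_5 - 0.02326·V_1 - 0.008333·V_4 - 0.00004545·V_6 - 0.002778·V_9 = 0
  0.9469·V_6 - 0.5556·V_2 - 0.00004545·V_5 - 0.2128·V_7 - 0.1786·V_10 = 0
  0.284·V_7 - 0.05·V_3 - 0.2128·V_6 = 0
  0.0015·V_8 - 0.001·V_4 - 0.0005·V_9 = 0
  0.01328·V_9 - 0.002778·V_5 - 0.0005·V_8 - 0.01·V_10 = 0
  0.1886·V_10 - 0.1786·V_6 - 0.01·V_9 = 0
Solving these 10 simultaneous equations (Gaussian elimination) gives:
  V_1 = 8.651 V, V_2 = 7.578 V, V_3 = 7.387 V, V_4 = 8.515 V
  V_5 = 8.536 V, V_6 = 7.372 V, V_7 = 6.822 V, V_8 = 8.229 V
  V_9 = 7.657 V, V_10 = 7.384 V
The requested potential is V_8 = 8.229 V.

Final answer: V_8 = 8.229 V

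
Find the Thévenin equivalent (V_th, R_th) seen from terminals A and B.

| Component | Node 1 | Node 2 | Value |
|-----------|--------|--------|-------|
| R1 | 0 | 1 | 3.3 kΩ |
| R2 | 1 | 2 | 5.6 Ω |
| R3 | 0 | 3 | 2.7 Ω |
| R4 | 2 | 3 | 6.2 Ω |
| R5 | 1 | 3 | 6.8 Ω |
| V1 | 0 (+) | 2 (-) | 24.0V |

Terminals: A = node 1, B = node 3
Step 1 — V_th is the open-circuit voltage V_A - V_B (nothing connected across the terminals).
Nodal analysis, taking node 2 as the 0 V reference.
Source V1 fixes V_0 = 24 V.
KCL at each unknown node (sum of currents leaving = 0; resistances in Ω):
  Node 1: (V_1 - 24)/3300 + (V_1 - 0)/5.6 + (V_1 - V_3)/6.8 = 0
  Node 3: (V_3 - 24)/2.7 + (V_3 - 0)/6.2 + (V_3 - V_1)/6.8 = 0
Collecting terms (coefficients in siemens):
  0.3259·V_1 - 0.1471·V_3 = 0.007273
  0.6787·V_3 - 0.1471·V_1 = 8.889
Determinant D = (0.3259)(0.6787) - (-0.1471)(-0.1471) = 0.1996
V_1 = [(0.007273)(0.6787) - (-0.1471)(8.889)]/D = 6.574 V
V_3 = [(0.3259)(8.889) - (0.007273)(-0.1471)]/D = 14.52 V
V_th = V_1 - V_3 = 6.574 - 14.52 = -7.947 V
Step 2 — R_th: zero the source — replace V1 by a short circuit (node 2 merges into node 0) — and find the resistance seen between A (node 1) and B (node 3).
Reduce the network between node 1 (A) and node 3 (B) by series/parallel combination:
  Rp1 = R1 ‖ R2 (parallel, both between nodes 0 and 1) = 1/(1/3300 + 1/5.6) = 5.591 Ω
  Rp2 = R3 ‖ R4 (parallel, both between nodes 0 and 3) = 1/(1/2.7 + 1/6.2) = 1.881 Ω
  Rs1 = Rp1 + Rp2 (series, joined only at node 0) = 5.591 + 1.881 = 7.471 Ω
  Rp3 = R5 ‖ Rs1 (parallel, both between nodes 1 and 3) = 1/(1/6.8 + 1/7.471) = 3.56 Ω
R_th = 3.56 Ω

Final answer: V_th = -7.947 V, R_th = 3.56 Ω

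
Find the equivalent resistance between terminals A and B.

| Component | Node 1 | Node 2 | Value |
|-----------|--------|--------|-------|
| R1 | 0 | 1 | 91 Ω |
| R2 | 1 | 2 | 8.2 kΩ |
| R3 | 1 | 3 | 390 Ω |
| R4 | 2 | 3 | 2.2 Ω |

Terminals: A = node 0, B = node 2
Reduce the network between node 0 (A) and node 2 (B) by series/parallel combination:
  Rs1 = R3 + R4 (series, joined only at node 3) = 390 + 2.2 = 392.2 Ω
  Rp1 = R2 ‖ Rs1 (parallel, both between nodes 1 and 2) = 1/(1/8200 + 1/392.2) = 374.3 Ω
  Rs2 = R1 + Rp1 (series, joined only at node 1) = 91 + 374.3 = 465.3 Ω
R_eq = 465.3 Ω

Final answer: 465.3 Ω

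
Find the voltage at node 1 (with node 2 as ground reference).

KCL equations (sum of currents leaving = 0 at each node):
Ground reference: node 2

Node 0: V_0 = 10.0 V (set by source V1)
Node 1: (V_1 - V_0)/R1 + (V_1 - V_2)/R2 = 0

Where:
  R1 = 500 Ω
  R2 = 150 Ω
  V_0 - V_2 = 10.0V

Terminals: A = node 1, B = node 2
Nodal analysis, taking node 2 as the 0 V reference.
Source V1 fixes V_0 = 10 V.
KCL at each unknown node (sum of currents leaving = 0; resistances in Ω):
  Node 1: (V_1 - 10)/500 + (V_1 - 0)/150 = 0
Collecting terms: 0.008667 × V_1 = 0.02  =>  V_1 = 2.308 V
The requested potential is V_1 = 2.308 V.

Final answer: V_1 = 2.308 V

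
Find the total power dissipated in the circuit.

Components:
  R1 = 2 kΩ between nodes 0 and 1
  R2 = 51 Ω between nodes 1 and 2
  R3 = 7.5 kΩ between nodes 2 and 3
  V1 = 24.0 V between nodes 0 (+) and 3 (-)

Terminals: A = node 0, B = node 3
Nodal analysis, taking node 3 as the 0 V reference.
Source V1 fixes V_0 = 24 V.
KCL at each unknown node (sum of currents leaving = 0; resistances in Ω):
  Node 1: (V_1 - 24)/2000 + (V_1 - V_2)/51 = 0
  Node 2: (V_2 - V_1)/51 + (V_2 - 0)/7500 = 0
Collecting terms (coefficients in siemens):
  0.02011·V_1 - 0.01961·V_2 = 0.012
  0.01974·V_2 - 0.01961·V_1 = 0
Determinant D = (0.02011)(0.01974) - (-0.01961)(-0.01961) = 0.00001248
V_1 = [(0.012)(0.01974) - (-0.01961)(0)]/D = 18.97 V
V_2 = [(0.02011)(0) - (0.012)(-0.01961)]/D = 18.85 V
Power in each resistor, P = (ΔV)²/R:
  P_R1 = (24 - 18.97)²/2000 = 0.01263 W
  P_R2 = (18.97 - 18.85)²/51 = 0.000322 W
  P_R3 = (18.85 - 0)²/7500 = 0.04736 W
P_total = P_R1 + P_R2 + P_R3 = 0.06031 W

Final answer: 0.06031 W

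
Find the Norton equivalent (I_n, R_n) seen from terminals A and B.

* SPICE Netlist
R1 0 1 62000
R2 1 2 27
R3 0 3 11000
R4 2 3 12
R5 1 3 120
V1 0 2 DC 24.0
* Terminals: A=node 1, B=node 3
Find the Thévenin equivalent first; then I_n = V_th/R_th and R_n = R_th.
Step 1 — V_th is the open-circuit voltage V_A - V_B (nothing connected across the terminals).
Nodal analysis, taking node 2 as the 0 V reference.
Source V1 fixes V_0 = 24 V.
KCL at each unknown node (sum of currents leaving = 0; resistances in Ω):
  Node 1: (V_1 - 24)/62000 + (V_1 - 0)/27 + (V_1 - V_3)/120 = 0
  Node 3: (V_3 - 24)/11000 + (V_3 - 0)/12 + (V_3 - V_1)/120 = 0
Collecting terms (coefficients in siemens):
  0.04539·V_1 - 0.008333·V_3 = 0.0003871
  0.09176·V_3 - 0.008333·V_1 = 0.002182
Determinant D = (0.04539)(0.09176) - (-0.008333)(-0.008333) = 0.004095
V_1 = [(0.0003871)(0.09176) - (-0.008333)(0.002182)]/D = 0.01311 V
V_3 = [(0.04539)(0.002182) - (0.0003871)(-0.008333)]/D = 0.02497 V
V_th = V_1 - V_3 = 0.01311 - 0.02497 = -0.01186 V
Step 2 — R_th: zero the source — replace V1 by a short circuit (node 2 merges into node 0) — and find the resistance seen between A (node 1) and B (node 3).
Reduce the network between node 1 (A) and node 3 (B) by series/parallel combination:
  Rp1 = R1 ‖ R2 (parallel, both between nodes 0 and 1) = 1/(1/62000 + 1/27) = 26.99 Ω
  Rp2 = R3 ‖ R4 (parallel, both between nodes 0 and 3) = 1/(1/11000 + 1/12) = 11.99 Ω
  Rs1 = Rp1 + Rp2 (series, joined only at node 0) = 26.99 + 11.99 = 38.98 Ω
  Rp3 = R5 ‖ Rs1 (parallel, both between nodes 1 and 3) = 1/(1/120 + 1/38.98) = 29.42 Ω
R_th = 29.42 Ω
I_n = V_th/R_th = -0.01186/29.42 = -0.000403 A, and R_n = R_th = 29.42 Ω

Final answer: I_n = -0.000403 A, R_n = 29.42 Ω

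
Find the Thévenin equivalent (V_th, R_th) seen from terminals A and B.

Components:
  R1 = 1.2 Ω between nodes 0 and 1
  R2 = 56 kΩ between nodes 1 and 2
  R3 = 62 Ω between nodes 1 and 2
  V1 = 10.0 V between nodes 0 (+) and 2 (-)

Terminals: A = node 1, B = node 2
Step 1 — V_th is the open-circuit voltage V_A - V_B (nothing connected across the terminals).
Nodal analysis, taking node 2 as the 0 V reference.
Source V1 fixes V_0 = 10 V.
KCL at each unknown node (sum of currents leaving = 0; resistances in Ω):
  Node 1: (V_1 - 10)/1.2 + (V_1 - 0)/56000 + (V_1 - 0)/62 = 0
Collecting terms: 0.8495 × V_1 = 8.333  =>  V_1 = 9.81 V
V_th = V_1 - V_2 = 9.81 - 0 = 9.81 V
Step 2 — R_th: zero the source — replace V1 by a short circuit (node 2 merges into node 0) — and find the resistance seen between A (node 1) and B (node 0).
Reduce the network between node 1 (A) and node 0 (B) by series/parallel combination:
  Rp1 = R1 ‖ R2 ‖ R3 (parallel, all between nodes 0 and 1) = 1/(1/1.2 + 1/56000 + 1/62) = 1.177 Ω
R_th = 1.177 Ω

Final answer: V_th = 9.81 V, R_th = 1.177 Ω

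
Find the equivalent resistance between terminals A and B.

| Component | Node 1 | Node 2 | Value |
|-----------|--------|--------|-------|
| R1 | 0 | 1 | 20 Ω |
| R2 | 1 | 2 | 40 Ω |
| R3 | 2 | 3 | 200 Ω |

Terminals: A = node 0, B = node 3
Reduce the network between node 0 (A) and node 3 (B) by series/parallel combination:
  Rs1 = R1 + R2 (series, joined only at node 1) = 20 + 40 = 60 Ω
  Rs2 = R3 + Rs1 (series, joined only at node 2) = 200 + 60 = 260 Ω
R_eq = 260 Ω

Final answer: 260 Ω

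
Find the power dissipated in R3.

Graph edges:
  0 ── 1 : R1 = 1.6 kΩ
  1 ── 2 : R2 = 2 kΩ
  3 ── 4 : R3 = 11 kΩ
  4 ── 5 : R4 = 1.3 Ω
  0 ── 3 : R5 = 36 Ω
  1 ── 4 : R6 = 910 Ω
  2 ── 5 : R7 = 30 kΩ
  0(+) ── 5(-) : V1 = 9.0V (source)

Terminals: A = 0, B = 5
Nodal analysis, taking node 5 as the 0 V reference.
Source V1 fixes V_0 = 9 V.
KCL at each unknown node (sum of currents leaving = 0; resistances in Ω):
  Node 1: (V_1 - 9)/1600 + (V_1 - V_2)/2000 + (V_1 - V_4)/910 = 0
  Node 2: (V_2 - V_1)/2000 + (V_2 - 0)/30000 = 0
  Node 3: (V_3 - V_4)/11000 + (V_3 - 9)/36 = 0
  Node 4: (V_4 - V_3)/11000 + (V_4 - 0)/1.3 + (V_4 - V_1)/910 = 0
Collecting terms (coefficients in siemens):
  0.002224·V_1 - 0.0005·V_2 - 0.001099·V_4 = 0.005625
  0.0005333·V_2 - 0.0005·V_1 = 0
  0.02787·V_3 - 0.00009091·V_4 = 0.25
  0.7704·V_4 - 0.001099·V_1 - 0.00009091·V_3 = 0
Solving these 4 simultaneous equations (Gaussian elimination) gives:
  V_1 = 3.208 V, V_2 = 3.008 V, V_3 = 8.971 V, V_4 = 0.005635 V
I_R3 = (V_3 - V_4)/R3 = (8.971 - 0.005635)/11000 = 0.000815 A
P_R3 = I_R3² × R3 = (0.000815)² × 11000 = 0.007307 W

Final answer: 0.007307 W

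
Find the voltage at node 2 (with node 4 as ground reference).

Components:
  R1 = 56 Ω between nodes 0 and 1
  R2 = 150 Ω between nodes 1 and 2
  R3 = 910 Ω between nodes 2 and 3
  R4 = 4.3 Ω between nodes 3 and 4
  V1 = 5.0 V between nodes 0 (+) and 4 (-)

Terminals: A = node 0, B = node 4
Nodal analysis, taking node 4 as the 0 V reference.
Source V1 fixes V_0 = 5 V.
KCL at each unknown node (sum of currents leaving = 0; resistances in Ω):
  Node 1: (V_1 - 5)/56 + (V_1 - V_2)/150 = 0
  Node 2: (V_2 - V_1)/150 + (V_2 - V_3)/910 = 0
  Node 3: (V_3 - V_2)/910 + (V_3 - 0)/4.3 = 0
Collecting terms (coefficients in siemens):
  0.02452·V_1 - 0.006667·V_2 = 0.08929
  0.007766·V_2 - 0.006667·V_1 - 0.001099·V_3 = 0
  0.2337·V_3 - 0.001099·V_2 = 0
Solving these 3 simultaneous equations (Gaussian elimination) gives:
  V_1 = 4.75 V, V_2 = 4.081 V, V_3 = 0.01919 V
The requested potential is V_2 = 4.081 V.

Final answer: V_2 = 4.081 V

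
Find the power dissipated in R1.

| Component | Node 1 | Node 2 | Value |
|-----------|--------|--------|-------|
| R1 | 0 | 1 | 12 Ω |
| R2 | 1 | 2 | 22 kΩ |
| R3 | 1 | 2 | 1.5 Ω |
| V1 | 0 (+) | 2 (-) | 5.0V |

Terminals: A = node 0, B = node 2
Nodal analysis, taking node 2 as the 0 V reference.
Source V1 fixes V_0 = 5 V.
KCL at each unknown node (sum of currents leaving = 0; resistances in Ω):
  Node 1: (V_1 - 5)/12 + (V_1 - 0)/22000 + (V_1 - 0)/1.5 = 0
Collecting terms: 0.75 × V_1 = 0.4167  =>  V_1 = 0.5555 V
I_R1 = (V_0 - V_1)/R1 = (5 - 0.5555)/12 = 0.3704 A
P_R1 = I_R1² × R1 = (0.3704)² × 12 = 1.646 W

Final answer: 1.646 W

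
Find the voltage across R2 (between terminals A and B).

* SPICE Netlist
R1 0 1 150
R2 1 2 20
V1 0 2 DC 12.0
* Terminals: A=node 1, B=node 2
R1 and R2 are in series across V1 (node 0 → node 1 → node 2), and the output A–B is taken across R2, so this is a voltage divider.
Series current: I = V1/(R1 + R2) = 12/(150 + 20) = 12/170 = 0.07059 A
V_R2 = I × R2 = V1 × R2/(R1 + R2) = 12 × 20/170 = 1.412 V

Final answer: 1.412 V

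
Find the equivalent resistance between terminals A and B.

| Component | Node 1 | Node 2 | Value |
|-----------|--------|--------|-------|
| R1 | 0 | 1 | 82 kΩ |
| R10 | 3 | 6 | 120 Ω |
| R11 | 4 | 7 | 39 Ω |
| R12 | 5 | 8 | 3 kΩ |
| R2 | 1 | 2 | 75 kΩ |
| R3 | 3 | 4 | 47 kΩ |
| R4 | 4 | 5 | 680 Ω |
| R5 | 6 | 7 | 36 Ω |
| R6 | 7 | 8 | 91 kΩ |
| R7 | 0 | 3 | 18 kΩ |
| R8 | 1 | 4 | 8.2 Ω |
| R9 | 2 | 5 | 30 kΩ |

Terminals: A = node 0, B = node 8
The network is not a plain series/parallel combination. Inject a 1 A test current into terminal A (node 0) and return it from terminal B (node 8); then R_eq = V_A / (1 A).
Nodal analysis, taking node 8 as the 0 V reference.
Current source I_test pushes 1 A into node 0 and draws it out of node 8.
KCL at each unknown node (sum of currents leaving = 0; resistances in Ω):
  Node 0: (V_0 - V_1)/82000 + (V_0 - V_3)/18000 - 1 = 0
  Node 1: (V_1 - V_0)/82000 + (V_1 - V_2)/75000 + (V_1 - V_4)/8.2 = 0
  Node 2: (V_2 - V_1)/75000 + (V_2 - V_5)/30000 = 0
  Node 3: (V_3 - V_0)/18000 + (V_3 - V_4)/47000 + (V_3 - V_6)/120 = 0
  Node 4: (V_4 - V_1)/8.2 + (V_4 - V_3)/47000 + (V_4 - V_5)/680 + (V_4 - V_7)/39 = 0
  Node 5: (V_5 - V_2)/30000 + (V_5 - V_4)/680 + (V_5 - 0)/3000 = 0
  Node 6: (V_6 - V_3)/120 + (V_6 - V_7)/36 = 0
  Node 7: (V_7 - V_4)/39 + (V_7 - V_6)/36 + (V_7 - 0)/91000 = 0
Collecting terms (coefficients in siemens):
  0.00006775·V_0 - 0.0000122·V_1 - 0.00005556·V_3 = 1
  0.122·V_1 - 0.0000122·V_0 - 0.00001333·V_2 - 0.122·V_4 = 0
  0.00004667·V_2 - 0.00001333·V_1 - 0.00003333·V_5 = 0
  0.00841·V_3 - 0.00005556·V_0 - 0.00002128·V_4 - 0.008333·V_6 = 0
  0.1491·V_4 - 0.122·V_1 - 0.00002128·V_3 - 0.001471·V_5 - 0.02564·V_7 = 0
  0.001837·V_5 - 0.00003333·V_2 - 0.001471·V_4 = 0
  0.03611·V_6 - 0.008333·V_3 - 0.02778·V_7 = 0
  0.05343·V_7 - 0.02564·V_4 - 0.02778·V_6 = 0
Solving these 8 simultaneous equations (Gaussian elimination) gives:
  V_0 = 18420 V, V_1 = 3533 V, V_2 = 3068 V, V_3 = 3689 V
  V_4 = 3532 V, V_5 = 2883 V, V_6 = 3591 V, V_7 = 3562 V
R_eq = V_0 / 1 A = 18420 Ω = 18.42 kΩ

Final answer: 18.42 kΩ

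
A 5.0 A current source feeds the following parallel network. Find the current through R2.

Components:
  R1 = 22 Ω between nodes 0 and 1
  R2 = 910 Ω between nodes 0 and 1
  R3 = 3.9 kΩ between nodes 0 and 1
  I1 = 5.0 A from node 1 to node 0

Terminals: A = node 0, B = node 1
All resistors sit directly between nodes 0 and 1, so they are in parallel and share one voltage V; the full source current 5 A splits among them.
1/R_par = 1/22 + 1/910 + 1/3900 = 0.04681 S  =>  R_par = 21.36 Ω
V = I × R_par = 5 × 21.36 = 106.8 V
I_R2 = V/R2 = 106.8/910 = 0.1174 A

Final answer: 0.1174 A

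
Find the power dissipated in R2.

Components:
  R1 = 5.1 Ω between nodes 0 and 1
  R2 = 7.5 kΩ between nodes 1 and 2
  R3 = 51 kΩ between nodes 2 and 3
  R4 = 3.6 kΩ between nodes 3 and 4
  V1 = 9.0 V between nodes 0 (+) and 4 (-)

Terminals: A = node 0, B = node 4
Nodal analysis, taking node 4 as the 0 V reference.
Source V1 fixes V_0 = 9 V.
KCL at each unknown node (sum of currents leaving = 0; resistances in Ω):
  Node 1: (V_1 - 9)/5.1 + (V_1 - V_2)/7500 = 0
  Node 2: (V_2 - V_1)/7500 + (V_2 - V_3)/51000 = 0
  Node 3: (V_3 - V_2)/51000 + (V_3 - 0)/3600 = 0
Collecting terms (coefficients in siemens):
  0.1962·V_1 - 0.0001333·V_2 = 1.765
  0.0001529·V_2 - 0.0001333·V_1 - 0.00001961·V_3 = 0
  0.0002974·V_3 - 0.00001961·V_2 = 0
Solving these 3 simultaneous equations (Gaussian elimination) gives:
  V_1 = 8.999 V, V_2 = 7.912 V, V_3 = 0.5217 V
I_R2 = (V_1 - V_2)/R2 = (8.999 - 7.912)/7500 = 0.0001449 A
P_R2 = I_R2² × R2 = (0.0001449)² × 7500 = 0.0001575 W

Final answer: 0.0001575 W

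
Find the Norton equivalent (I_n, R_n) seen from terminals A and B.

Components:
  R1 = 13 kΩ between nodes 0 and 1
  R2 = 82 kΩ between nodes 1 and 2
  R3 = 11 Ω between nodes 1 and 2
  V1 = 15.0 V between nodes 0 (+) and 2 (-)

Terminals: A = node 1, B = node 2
Find the Thévenin equivalent first; then I_n = V_th/R_th and R_n = R_th.
Step 1 — V_th is the open-circuit voltage V_A - V_B (nothing connected across the terminals).
Nodal analysis, taking node 2 as the 0 V reference.
Source V1 fixes V_0 = 15 V.
KCL at each unknown node (sum of currents leaving = 0; resistances in Ω):
  Node 1: (V_1 - 15)/13000 + (V_1 - 0)/82000 + (V_1 - 0)/11 = 0
Collecting terms: 0.091 × V_1 = 0.001154  =>  V_1 = 0.01268 V
V_th = V_1 - V_2 = 0.01268 - 0 = 0.01268 V
Step 2 — R_th: zero the source — replace V1 by a short circuit (node 2 merges into node 0) — and find the resistance seen between A (node 1) and B (node 0).
Reduce the network between node 1 (A) and node 0 (B) by series/parallel combination:
  Rp1 = R1 ‖ R2 ‖ R3 (parallel, all between nodes 0 and 1) = 1/(1/13000 + 1/82000 + 1/11) = 10.99 Ω
R_th = 10.99 Ω
I_n = V_th/R_th = 0.01268/10.99 = 0.001154 A, and R_n = R_th = 10.99 Ω

Final answer: I_n = 0.001154 A, R_n = 10.99 Ω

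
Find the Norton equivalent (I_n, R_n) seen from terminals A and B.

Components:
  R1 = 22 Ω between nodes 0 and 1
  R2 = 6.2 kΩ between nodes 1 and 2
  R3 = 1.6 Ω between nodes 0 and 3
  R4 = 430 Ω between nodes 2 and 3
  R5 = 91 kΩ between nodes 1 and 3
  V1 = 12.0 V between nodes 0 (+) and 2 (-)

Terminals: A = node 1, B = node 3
Find the Thévenin equivalent first; then I_n = V_th/R_th and R_n = R_th.
Step 1 — V_th is the open-circuit voltage V_A - V_B (nothing connected across the terminals).
Nodal analysis, taking node 2 as the 0 V reference.
Source V1 fixes V_0 = 12 V.
KCL at each unknown node (sum of currents leaving = 0; resistances in Ω):
  Node 1: (V_1 - 12)/22 + (V_1 - 0)/6200 + (V_1 - V_3)/91000 = 0
  Node 3: (V_3 - 12)/1.6 + (V_3 - 0)/430 + (V_3 - V_1)/91000 = 0
Collecting terms (coefficients in siemens):
  0.04563·V_1 - 0.00001099·V_3 = 0.5455
  0.6273·V_3 - 0.00001099·V_1 = 7.5
Determinant D = (0.04563)(0.6273) - (-0.00001099)(-0.00001099) = 0.02862
V_1 = [(0.5455)(0.6273) - (-0.00001099)(7.5)]/D = 11.96 V
V_3 = [(0.04563)(7.5) - (0.5455)(-0.00001099)]/D = 11.96 V
V_th = V_1 - V_3 = 11.96 - 11.96 = 0.002055 V
Step 2 — R_th: zero the source — replace V1 by a short circuit (node 2 merges into node 0) — and find the resistance seen between A (node 1) and B (node 3).
Reduce the network between node 1 (A) and node 3 (B) by series/parallel combination:
  Rp1 = R1 ‖ R2 (parallel, both between nodes 0 and 1) = 1/(1/22 + 1/6200) = 21.92 Ω
  Rp2 = R3 ‖ R4 (parallel, both between nodes 0 and 3) = 1/(1/1.6 + 1/430) = 1.594 Ω
  Rs1 = Rp1 + Rp2 (series, joined only at node 0) = 21.92 + 1.594 = 23.52 Ω
  Rp3 = R5 ‖ Rs1 (parallel, both between nodes 1 and 3) = 1/(1/91000 + 1/23.52) = 23.51 Ω
R_th = 23.51 Ω
I_n = V_th/R_th = 0.002055/23.51 = 0.00008741 A, and R_n = R_th = 23.51 Ω

Final answer: I_n = 8.741e-05 A, R_n = 23.51 Ω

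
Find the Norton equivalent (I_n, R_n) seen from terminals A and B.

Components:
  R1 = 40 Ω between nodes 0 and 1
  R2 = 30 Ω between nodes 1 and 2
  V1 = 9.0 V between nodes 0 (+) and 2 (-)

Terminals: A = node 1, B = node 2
Find the Thévenin equivalent first; then I_n = V_th/R_th and R_n = R_th.
Step 1 — V_th is the open-circuit voltage V_A - V_B (nothing connected across the terminals).
Nodal analysis, taking node 2 as the 0 V reference.
Source V1 fixes V_0 = 9 V.
KCL at each unknown node (sum of currents leaving = 0; resistances in Ω):
  Node 1: (V_1 - 9)/40 + (V_1 - 0)/30 = 0
Collecting terms: 0.05833 × V_1 = 0.225  =>  V_1 = 3.857 V
V_th = V_1 - V_2 = 3.857 - 0 = 3.857 V
Step 2 — R_th: zero the source — replace V1 by a short circuit (node 2 merges into node 0) — and find the resistance seen between A (node 1) and B (node 0).
Reduce the network between node 1 (A) and node 0 (B) by series/parallel combination:
  Rp1 = R1 ‖ R2 (parallel, both between nodes 0 and 1) = 1/(1/40 + 1/30) = 17.14 Ω
R_th = 17.14 Ω
I_n = V_th/R_th = 3.857/17.14 = 0.225 A, and R_n = R_th = 17.14 Ω

Final answer: I_n = 0.225 A, R_n = 17.14 Ω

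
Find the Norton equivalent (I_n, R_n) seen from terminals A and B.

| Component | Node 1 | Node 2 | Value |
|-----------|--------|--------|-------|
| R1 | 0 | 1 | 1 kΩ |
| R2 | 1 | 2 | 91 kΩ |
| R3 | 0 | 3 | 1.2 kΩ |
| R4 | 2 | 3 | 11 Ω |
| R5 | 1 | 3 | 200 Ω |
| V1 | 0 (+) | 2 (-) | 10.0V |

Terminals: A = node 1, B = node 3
Find the Thévenin equivalent first; then I_n = V_th/R_th and R_n = R_th.
Step 1 — V_th is the open-circuit voltage V_A - V_B (nothing connected across the terminals).
Nodal analysis, taking node 2 as the 0 V reference.
Source V1 fixes V_0 = 10 V.
KCL at each unknown node (sum of currents leaving = 0; resistances in Ω):
  Node 1: (V_1 - 10)/1000 + (V_1 - 0)/91000 + (V_1 - V_3)/200 = 0
  Node 3: (V_3 - 10)/1200 + (V_3 - 0)/11 + (V_3 - V_1)/200 = 0
Collecting terms (coefficients in siemens):
  0.006011·V_1 - 0.005·V_3 = 0.01
  0.09674·V_3 - 0.005·V_1 = 0.008333
Determinant D = (0.006011)(0.09674) - (-0.005)(-0.005) = 0.0005565
V_1 = [(0.01)(0.09674) - (-0.005)(0.008333)]/D = 1.813 V
V_3 = [(0.006011)(0.008333) - (0.01)(-0.005)]/D = 0.1799 V
V_th = V_1 - V_3 = 1.813 - 0.1799 = 1.633 V
Step 2 — R_th: zero the source — replace V1 by a short circuit (node 2 merges into node 0) — and find the resistance seen between A (node 1) and B (node 3).
Reduce the network between node 1 (A) and node 3 (B) by series/parallel combination:
  Rp1 = R1 ‖ R2 (parallel, both between nodes 0 and 1) = 1/(1/1000 + 1/91000) = 989.1 Ω
  Rp2 = R3 ‖ R4 (parallel, both between nodes 0 and 3) = 1/(1/1200 + 1/11) = 10.9 Ω
  Rs1 = Rp1 + Rp2 (series, joined only at node 0) = 989.1 + 10.9 = 1000 Ω
  Rp3 = R5 ‖ Rs1 (parallel, both between nodes 1 and 3) = 1/(1/200 + 1/1000) = 166.7 Ω
R_th = 166.7 Ω
I_n = V_th/R_th = 1.633/166.7 = 0.0098 A, and R_n = R_th = 166.7 Ω

Final answer: I_n = 0.0098 A, R_n = 166.7 Ω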